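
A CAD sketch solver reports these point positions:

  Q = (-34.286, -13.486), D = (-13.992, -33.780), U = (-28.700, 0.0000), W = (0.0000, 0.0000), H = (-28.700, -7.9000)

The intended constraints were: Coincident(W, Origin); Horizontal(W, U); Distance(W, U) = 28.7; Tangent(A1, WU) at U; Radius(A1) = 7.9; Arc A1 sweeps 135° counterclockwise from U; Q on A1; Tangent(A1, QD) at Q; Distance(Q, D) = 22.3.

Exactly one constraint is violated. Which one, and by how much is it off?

Distance(Q, D) = 22.3 — off by 6.40.

W = (0.00, 0.00) ✓; W.y = 0.00, U.y = 0.00 ✓; |WU| = 28.70 ✓; ∠(HU, UW) = 90.00° ✓; |HU| = 7.900 ✓; bearing(H→Q) − bearing(H→U) = 135.0° ✓; |HQ| = 7.900 ✓; ∠(HQ, QD) = 90.00° ✓; |QD| = 28.70 ✗.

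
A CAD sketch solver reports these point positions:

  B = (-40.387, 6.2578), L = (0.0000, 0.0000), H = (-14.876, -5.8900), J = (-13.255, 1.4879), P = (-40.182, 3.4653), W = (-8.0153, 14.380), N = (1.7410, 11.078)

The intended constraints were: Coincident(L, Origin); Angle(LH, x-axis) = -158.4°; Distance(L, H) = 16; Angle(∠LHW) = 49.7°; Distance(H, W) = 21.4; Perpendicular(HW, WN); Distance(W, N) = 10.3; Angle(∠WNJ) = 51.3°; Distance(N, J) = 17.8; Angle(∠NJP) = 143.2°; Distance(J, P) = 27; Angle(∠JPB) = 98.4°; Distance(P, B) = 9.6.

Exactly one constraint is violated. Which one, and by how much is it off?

Distance(P, B) = 9.6 — off by 6.80.

L = (0.00, 0.00) ✓; LH at -158.4° ✓; |LH| = 16.00 ✓; ∠LHW = 49.70° ✓; |HW| = 21.40 ✓; ∠(HW, WN) = 90.00° ✓; |WN| = 10.30 ✓; ∠WNJ = 51.30° ✓; |NJ| = 17.80 ✓; ∠NJP = 143.2° ✓; |JP| = 27.00 ✓; ∠JPB = 98.40° ✓; |PB| = 2.800 ✗.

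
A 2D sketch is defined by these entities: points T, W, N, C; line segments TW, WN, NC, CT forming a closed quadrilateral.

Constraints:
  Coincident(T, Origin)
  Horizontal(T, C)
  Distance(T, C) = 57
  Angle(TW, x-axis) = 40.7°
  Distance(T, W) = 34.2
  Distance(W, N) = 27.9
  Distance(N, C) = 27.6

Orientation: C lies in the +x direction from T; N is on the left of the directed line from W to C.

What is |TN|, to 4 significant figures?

59.97

T is at the origin; TC is horizontal with |TC| = 57.0 and C in +x, so C = (57.0, 0). TW runs at 40.7° with |TW| = 34.2, so W = (25.93, 22.30). N is determined by |WN| = 27.9 and |NC| = 27.6 together: it lies at the intersection of circle(W, 27.9) and circle(C, 27.6). With |WC| = 38.25, the foot of the radical line on WC is 19.34 from W and the perpendicular offset is √(27.9² − 19.34²) = 20.11. Taking the left-of-WC solution: N = (53.37, 27.36).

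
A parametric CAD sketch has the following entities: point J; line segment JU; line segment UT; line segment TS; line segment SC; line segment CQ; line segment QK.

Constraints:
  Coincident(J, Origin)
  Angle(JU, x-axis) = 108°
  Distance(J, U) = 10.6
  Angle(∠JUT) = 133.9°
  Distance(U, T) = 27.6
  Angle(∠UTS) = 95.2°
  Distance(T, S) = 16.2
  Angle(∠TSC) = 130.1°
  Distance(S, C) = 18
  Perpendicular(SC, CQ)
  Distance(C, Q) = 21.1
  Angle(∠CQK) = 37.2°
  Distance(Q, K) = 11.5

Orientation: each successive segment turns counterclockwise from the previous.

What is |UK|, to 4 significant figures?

20.18

SC is perpendicular to CQ, so CQ runs at 18.80°; with |CQ| = 21.1, Q = (-10.70, -1.974). ∠CQK = 37.2° gives QK at 161.6° from the x-axis; with |QK| = 11.5, K = (-21.61, 1.655). Then |UK| = |K − U| = 20.18.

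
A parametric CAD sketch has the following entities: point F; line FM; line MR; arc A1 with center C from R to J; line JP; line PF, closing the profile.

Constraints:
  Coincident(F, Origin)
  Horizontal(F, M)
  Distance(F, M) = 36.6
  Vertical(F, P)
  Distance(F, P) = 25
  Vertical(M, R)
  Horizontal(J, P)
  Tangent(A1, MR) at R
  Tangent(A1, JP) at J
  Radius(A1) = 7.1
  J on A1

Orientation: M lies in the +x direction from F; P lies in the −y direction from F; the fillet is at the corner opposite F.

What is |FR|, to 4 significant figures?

40.74

F is at the origin; FM is horizontal with |FM| = 36.6 and M on the +x side, so M = (36.60, 0.000). FP is vertical with |FP| = 25.0 and P on the −y side, so P = (0.000, -25.00). The virtual corner opposite F is at (36.60, -25.00). The tangent condition forces CR to be normal to MR and since A1 is tangent to JP there, CJ ⟂ JP, with radius 7.1, so the center C sits 7.1 in from both sides at C = (29.50, -17.90). That places the tangent points at R = (36.60, -17.90) on MR and J = (29.50, -25.00) on JP. Then |FR| = |R − F| = 40.74.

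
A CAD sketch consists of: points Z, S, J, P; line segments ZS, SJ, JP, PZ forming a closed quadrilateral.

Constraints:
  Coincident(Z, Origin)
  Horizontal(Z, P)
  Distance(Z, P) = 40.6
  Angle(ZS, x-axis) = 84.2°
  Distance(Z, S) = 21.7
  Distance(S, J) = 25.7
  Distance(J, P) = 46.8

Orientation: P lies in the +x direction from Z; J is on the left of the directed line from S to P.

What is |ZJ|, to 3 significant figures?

45.3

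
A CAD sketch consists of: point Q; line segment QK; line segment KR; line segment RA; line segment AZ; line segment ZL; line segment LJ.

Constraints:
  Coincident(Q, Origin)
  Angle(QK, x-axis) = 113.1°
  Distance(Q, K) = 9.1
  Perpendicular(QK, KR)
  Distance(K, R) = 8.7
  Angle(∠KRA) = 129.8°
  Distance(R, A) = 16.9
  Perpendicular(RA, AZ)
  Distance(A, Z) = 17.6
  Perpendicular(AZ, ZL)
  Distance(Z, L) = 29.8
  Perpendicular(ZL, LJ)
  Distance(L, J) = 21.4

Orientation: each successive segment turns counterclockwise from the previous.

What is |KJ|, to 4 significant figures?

12.79

Q is at the origin; QK runs at 113.1° with length 9.1, so K = (-3.570, 8.370). QK ⟂ KR, so KR runs at -156.9°; with |KR| = 8.7, R = (-11.57, 4.957). ∠KRA = 129.8° gives RA at -106.7° from the x-axis; with |RA| = 16.9, A = (-16.43, -11.23). RA ⟂ AZ, so AZ runs at -16.70°; with |AZ| = 17.6, Z = (0.4286, -16.29). AZ is perpendicular to ZL, so ZL runs at 73.30°; with |ZL| = 29.8, L = (8.992, 12.26). ZL ⟂ LJ, so LJ runs at 163.3°; with |LJ| = 21.4, J = (-11.51, 18.40). Then |KJ| = |J − K| = 12.79.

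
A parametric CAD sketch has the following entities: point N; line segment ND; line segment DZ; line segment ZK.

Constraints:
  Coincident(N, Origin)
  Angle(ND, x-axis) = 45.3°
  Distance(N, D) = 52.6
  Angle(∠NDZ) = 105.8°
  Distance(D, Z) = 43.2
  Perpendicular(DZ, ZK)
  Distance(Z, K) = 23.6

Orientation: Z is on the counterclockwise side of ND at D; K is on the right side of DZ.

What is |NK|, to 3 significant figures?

93.9

∠NDZ = 105.8°, so DZ runs at 45.3° + (180° − 105.8°) = 120° from the x-axis; with |DZ| = 43.2, Z = D + 43.2·(cos 120°, sin 120°) = (15.7, 75.0). DZ is perpendicular to ZK; with |ZK| = 23.6 on the right of DZ, K = Z + 23.6·(0.870, 0.492) = (36.3, 86.6). Then |NK| = |K − N| = 93.9.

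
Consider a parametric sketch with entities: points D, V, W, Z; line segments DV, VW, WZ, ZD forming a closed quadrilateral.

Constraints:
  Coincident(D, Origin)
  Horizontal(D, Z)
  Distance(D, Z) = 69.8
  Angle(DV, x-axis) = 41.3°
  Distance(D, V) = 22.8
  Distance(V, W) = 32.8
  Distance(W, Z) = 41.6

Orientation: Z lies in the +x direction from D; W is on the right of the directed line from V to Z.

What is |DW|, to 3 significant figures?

34.2

Checks: |VW| = 32.80 ✓; |WZ| = 41.60 ✓.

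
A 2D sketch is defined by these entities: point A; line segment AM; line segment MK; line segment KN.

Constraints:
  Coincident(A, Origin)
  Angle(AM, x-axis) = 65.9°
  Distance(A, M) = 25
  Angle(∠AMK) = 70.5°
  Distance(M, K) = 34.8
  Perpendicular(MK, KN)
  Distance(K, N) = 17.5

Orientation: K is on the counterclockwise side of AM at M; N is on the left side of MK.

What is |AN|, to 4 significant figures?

27.14

A is at the origin; AM runs at 65.9° with length 25.0, so M = 25.0·(cos 65.9°, sin 65.9°) = (10.21, 22.82). ∠AMK = 70.5°, so MK runs at 65.9° + (180° − 70.5°) = 175.4° from the x-axis; with |MK| = 34.8, K = M + 34.8·(cos 175.4°, sin 175.4°) = (-24.48, 25.61). MK is perpendicular to KN; with |KN| = 17.5 on the left of MK, N = K + 17.5·(-0.08020, -0.9968) = (-25.88, 8.168). Then |AN| = |N − A| = 27.14.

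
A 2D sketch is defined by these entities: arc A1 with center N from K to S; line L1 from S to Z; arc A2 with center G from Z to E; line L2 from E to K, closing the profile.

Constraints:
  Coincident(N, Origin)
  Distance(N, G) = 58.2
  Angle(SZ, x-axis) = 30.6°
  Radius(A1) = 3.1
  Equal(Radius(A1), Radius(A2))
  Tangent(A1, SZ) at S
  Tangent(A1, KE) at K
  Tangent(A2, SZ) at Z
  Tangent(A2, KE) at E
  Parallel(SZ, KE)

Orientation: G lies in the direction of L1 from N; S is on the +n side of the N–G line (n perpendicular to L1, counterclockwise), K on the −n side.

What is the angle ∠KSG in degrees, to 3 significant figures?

87.0°

The slot axis is L1's direction at 30.6°, so u = (cos 30.6°, sin 30.6°) = (0.861, 0.509) and n = (−sin 30.6°, cos 30.6°) = (-0.509, 0.861). N is at the origin and G lies 58.2 along u from N, so G = 58.2·u = (50.1, 29.6). Tangency of A1 to both parallel lines with radius 3.1 puts S and K at N ± 3.1·n: S = (-1.58, 2.67), K = (1.58, -2.67). Then cos ∠KSG = SK·SG / (|SK||SG|), giving 87.0°.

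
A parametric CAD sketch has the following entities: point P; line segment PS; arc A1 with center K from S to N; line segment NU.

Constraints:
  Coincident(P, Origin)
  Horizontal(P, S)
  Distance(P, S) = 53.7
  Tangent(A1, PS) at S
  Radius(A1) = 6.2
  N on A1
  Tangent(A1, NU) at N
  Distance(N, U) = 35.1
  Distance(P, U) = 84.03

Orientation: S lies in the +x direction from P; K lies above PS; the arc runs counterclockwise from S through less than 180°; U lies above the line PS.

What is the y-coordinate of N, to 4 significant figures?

2.960

Checks: |KN| = 6.200 ✓; ∠(KN, NU) = 90.00° ✓; |NU| = 35.10 ✓; |PU| = 84.03 ✓.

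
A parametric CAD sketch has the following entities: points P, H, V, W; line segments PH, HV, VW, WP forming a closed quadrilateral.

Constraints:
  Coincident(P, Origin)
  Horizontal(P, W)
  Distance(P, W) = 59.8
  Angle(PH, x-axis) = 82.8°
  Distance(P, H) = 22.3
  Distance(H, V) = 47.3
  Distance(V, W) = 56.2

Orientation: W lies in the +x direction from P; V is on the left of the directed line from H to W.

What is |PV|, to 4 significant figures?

65.37

Checks: |HV| = 47.30 ✓; |VW| = 56.20 ✓.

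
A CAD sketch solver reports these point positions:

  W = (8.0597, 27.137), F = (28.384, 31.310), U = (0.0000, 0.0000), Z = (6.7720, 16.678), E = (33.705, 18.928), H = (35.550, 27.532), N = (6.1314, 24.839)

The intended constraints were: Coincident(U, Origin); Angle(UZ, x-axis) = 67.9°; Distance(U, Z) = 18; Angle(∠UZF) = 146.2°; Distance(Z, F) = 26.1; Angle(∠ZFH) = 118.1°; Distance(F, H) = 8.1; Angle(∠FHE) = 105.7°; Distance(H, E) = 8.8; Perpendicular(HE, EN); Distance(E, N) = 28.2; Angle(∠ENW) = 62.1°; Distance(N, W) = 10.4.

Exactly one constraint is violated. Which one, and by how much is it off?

Distance(N, W) = 10.4 — off by 7.40.

U = (0.00, 0.00) ✓; UZ at 67.90° ✓; |UZ| = 18.00 ✓; ∠UZF = 146.2° ✓; |ZF| = 26.10 ✓; ∠ZFH = 118.1° ✓; |FH| = 8.101 ✓; ∠FHE = 105.7° ✓; |HE| = 8.800 ✓; ∠(HE, EN) = 90.00° ✓; |EN| = 28.20 ✓; ∠ENW = 62.10° ✓; |NW| = 3.000 ✗.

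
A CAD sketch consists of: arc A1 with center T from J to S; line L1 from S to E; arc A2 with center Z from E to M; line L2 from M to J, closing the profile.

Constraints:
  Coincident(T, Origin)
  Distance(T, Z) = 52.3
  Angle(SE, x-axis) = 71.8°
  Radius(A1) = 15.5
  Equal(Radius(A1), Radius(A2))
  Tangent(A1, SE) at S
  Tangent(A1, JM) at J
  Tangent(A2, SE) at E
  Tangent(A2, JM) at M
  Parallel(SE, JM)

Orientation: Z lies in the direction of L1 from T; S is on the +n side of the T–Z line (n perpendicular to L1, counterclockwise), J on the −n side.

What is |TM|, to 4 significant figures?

54.55

Tangency of A1 to both parallel lines with radius 15.5 puts S and J at T ± 15.5·n: S = (-14.72, 4.841), J = (14.72, -4.841). Equal radii place E and M the same way about Z: E = Z + 15.5·n = (1.611, 54.52), M = Z − 15.5·n = (31.06, 44.84). Then |TM| = |M − T| = 54.55.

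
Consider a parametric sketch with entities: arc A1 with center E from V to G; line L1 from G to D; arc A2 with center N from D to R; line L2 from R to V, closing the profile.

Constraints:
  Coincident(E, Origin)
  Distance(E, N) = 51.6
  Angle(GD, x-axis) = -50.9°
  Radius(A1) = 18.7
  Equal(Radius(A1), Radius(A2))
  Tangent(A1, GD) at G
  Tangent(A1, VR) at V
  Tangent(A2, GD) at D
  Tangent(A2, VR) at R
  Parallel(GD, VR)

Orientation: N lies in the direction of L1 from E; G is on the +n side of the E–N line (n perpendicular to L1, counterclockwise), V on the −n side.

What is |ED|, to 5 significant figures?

54.884

Tangency of A1 to both parallel lines with radius 18.7 puts G and V at E ± 18.7·n: G = (14.512, 11.794), V = (-14.512, -11.794). Equal radii place D and R the same way about N: D = N + 18.7·n = (47.055, -28.250), R = N − 18.7·n = (18.031, -51.838). Then |ED| = |D − E| = 54.884.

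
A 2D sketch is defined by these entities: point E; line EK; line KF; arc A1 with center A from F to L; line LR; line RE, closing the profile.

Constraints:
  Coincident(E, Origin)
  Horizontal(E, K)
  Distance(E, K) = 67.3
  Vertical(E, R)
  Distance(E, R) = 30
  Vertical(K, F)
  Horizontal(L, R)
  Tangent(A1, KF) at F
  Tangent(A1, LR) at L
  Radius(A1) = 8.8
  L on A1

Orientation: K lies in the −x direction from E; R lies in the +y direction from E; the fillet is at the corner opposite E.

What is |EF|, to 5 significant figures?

70.560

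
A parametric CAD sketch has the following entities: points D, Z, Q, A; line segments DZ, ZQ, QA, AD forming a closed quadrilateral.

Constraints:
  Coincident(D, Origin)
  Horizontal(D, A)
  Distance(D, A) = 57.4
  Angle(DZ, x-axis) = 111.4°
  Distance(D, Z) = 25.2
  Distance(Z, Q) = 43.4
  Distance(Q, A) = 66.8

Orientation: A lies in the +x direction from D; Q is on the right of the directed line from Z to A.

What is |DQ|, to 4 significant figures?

20.85

Checks: |ZQ| = 43.40 ✓; |QA| = 66.80 ✓.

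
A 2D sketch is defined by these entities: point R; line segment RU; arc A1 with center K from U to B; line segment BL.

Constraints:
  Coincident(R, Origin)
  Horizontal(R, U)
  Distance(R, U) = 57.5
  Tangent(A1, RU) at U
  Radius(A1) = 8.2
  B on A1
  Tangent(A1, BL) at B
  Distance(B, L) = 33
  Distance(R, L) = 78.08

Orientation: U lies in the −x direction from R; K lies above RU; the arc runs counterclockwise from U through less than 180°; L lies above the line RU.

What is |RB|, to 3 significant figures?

51.8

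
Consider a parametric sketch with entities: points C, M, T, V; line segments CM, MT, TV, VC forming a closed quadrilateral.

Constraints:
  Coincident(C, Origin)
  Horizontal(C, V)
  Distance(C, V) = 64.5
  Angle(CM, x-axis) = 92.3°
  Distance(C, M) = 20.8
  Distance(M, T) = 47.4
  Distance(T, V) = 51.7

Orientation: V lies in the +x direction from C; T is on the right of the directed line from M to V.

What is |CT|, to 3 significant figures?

29.0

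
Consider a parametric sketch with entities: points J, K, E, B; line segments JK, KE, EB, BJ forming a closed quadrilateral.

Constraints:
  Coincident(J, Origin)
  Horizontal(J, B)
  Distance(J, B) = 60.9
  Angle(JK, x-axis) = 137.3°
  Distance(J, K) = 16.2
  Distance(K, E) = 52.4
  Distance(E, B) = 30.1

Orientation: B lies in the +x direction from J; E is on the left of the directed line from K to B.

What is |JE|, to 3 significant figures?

44.8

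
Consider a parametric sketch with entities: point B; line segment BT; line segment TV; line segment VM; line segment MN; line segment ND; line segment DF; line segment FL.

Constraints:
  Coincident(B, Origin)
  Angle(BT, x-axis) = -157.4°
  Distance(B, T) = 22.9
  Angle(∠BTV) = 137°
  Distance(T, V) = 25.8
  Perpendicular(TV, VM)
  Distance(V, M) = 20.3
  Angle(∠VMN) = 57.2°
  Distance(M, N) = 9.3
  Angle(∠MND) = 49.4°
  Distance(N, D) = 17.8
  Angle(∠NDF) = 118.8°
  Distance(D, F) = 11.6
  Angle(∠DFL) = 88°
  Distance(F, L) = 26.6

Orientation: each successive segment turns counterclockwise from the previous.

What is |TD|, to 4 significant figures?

36.49

B is at the origin; BT runs at -157.4° with length 22.9, so T = (-21.14, -8.800). ∠BTV = 137.0° gives TV at -114.4° from the x-axis; with |TV| = 25.8, V = (-31.80, -32.30). The perpendicularity gives VM at right angles to TV, so VM runs at -24.40°; with |VM| = 20.3, M = (-13.31, -40.68). ∠VMN = 57.2° gives MN at 98.40° from the x-axis; with |MN| = 9.3, N = (-14.67, -31.48). ∠MND = 49.4° gives ND at -131.0° from the x-axis; with |ND| = 17.8, D = (-26.35, -44.92). Then |TD| = |D − T| = 36.49.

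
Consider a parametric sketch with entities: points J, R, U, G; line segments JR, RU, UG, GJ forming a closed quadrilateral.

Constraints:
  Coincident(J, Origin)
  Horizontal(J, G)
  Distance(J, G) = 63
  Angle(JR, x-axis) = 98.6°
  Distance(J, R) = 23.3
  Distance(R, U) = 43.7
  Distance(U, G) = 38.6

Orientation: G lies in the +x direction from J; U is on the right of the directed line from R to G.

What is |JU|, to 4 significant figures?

27.34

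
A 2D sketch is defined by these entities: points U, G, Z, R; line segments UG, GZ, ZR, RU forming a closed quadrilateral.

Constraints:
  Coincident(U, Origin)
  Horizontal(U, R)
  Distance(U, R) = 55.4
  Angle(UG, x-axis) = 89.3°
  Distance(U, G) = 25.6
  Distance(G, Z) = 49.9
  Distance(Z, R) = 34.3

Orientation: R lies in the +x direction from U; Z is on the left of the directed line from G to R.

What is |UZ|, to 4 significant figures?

59.96

Checks: |GZ| = 49.90 ✓; |ZR| = 34.30 ✓.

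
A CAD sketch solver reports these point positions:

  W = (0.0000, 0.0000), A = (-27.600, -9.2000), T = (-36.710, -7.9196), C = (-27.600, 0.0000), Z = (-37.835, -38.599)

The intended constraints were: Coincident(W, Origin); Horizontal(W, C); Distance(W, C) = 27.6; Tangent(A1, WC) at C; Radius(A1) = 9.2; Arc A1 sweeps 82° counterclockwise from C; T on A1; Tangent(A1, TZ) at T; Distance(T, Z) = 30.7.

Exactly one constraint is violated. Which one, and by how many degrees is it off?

Tangent(A1, TZ) at T — off by 5.90°.

W = (0.00, 0.00) ✓; W.y = 0.00, C.y = 0.00 ✓; |WC| = 27.60 ✓; ∠(AC, CW) = 90.00° ✓; |AC| = 9.200 ✓; bearing(A→T) − bearing(A→C) = 82.00° ✓; |AT| = 9.200 ✓; ∠(AT, TZ) = 84.10° ✗; |TZ| = 30.70 ✓.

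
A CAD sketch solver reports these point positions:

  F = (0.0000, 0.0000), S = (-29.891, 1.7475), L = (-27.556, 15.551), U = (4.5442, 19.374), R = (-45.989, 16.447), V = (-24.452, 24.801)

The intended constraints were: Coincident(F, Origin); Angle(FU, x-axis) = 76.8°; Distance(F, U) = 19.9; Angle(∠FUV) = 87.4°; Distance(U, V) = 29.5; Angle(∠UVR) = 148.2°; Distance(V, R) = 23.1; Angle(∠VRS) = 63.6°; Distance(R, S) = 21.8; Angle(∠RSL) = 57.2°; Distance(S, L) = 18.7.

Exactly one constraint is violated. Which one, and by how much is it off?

Distance(S, L) = 18.7 — off by 4.70.

F = (0.00, 0.00) ✓; FU at 76.80° ✓; |FU| = 19.90 ✓; ∠FUV = 87.40° ✓; |UV| = 29.50 ✓; ∠UVR = 148.2° ✓; |VR| = 23.10 ✓; ∠VRS = 63.60° ✓; |RS| = 21.80 ✓; ∠RSL = 57.20° ✓; |SL| = 14.00 ✗.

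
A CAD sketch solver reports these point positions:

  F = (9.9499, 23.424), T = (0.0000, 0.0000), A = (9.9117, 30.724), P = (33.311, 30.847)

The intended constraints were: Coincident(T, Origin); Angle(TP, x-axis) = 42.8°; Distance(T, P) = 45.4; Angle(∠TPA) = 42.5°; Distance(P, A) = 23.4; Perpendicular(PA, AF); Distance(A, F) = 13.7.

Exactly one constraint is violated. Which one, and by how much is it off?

Distance(A, F) = 13.7 — off by 6.40.

T = (0.00, 0.00) ✓; TP at 42.80° ✓; |TP| = 45.40 ✓; ∠TPA = 42.50° ✓; |PA| = 23.40 ✓; ∠(PA, AF) = 90.00° ✓; |AF| = 7.300 ✗.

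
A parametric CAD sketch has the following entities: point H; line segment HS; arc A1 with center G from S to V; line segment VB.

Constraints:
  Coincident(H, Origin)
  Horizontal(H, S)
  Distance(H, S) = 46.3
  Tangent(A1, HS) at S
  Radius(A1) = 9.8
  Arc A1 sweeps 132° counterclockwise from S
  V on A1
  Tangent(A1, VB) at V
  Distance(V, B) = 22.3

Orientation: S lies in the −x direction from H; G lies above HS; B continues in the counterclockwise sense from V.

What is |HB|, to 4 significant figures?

63.20

H is at the origin; HS is horizontal with |HS| = 46.3 and S on the −x side, so S = (-46.30, 0.000). Since A1 is tangent to HS there, GS ⟂ HS, so G = S + (0, 9.8) = (-46.30, 9.800). On A1, S sits at bearing -90° from G; a 132° counterclockwise sweep puts V at bearing 42°, so V = G + 9.8·(cos 42°, sin 42°) = (-39.02, 16.36). A1 meets VB tangentially, so GV is at right angles to VB, so VB runs along (−sin 42°, cos 42°); with |VB| = 22.3, B = (-53.94, 32.93). Then |HB| = |B − H| = 63.20.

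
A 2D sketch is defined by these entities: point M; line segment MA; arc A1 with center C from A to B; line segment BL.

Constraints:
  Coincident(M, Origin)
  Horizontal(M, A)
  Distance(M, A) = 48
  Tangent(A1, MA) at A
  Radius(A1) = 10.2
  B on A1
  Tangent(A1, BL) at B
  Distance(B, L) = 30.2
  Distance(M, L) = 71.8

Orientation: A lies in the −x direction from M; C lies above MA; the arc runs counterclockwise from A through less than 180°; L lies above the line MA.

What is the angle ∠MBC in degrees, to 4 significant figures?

117.1°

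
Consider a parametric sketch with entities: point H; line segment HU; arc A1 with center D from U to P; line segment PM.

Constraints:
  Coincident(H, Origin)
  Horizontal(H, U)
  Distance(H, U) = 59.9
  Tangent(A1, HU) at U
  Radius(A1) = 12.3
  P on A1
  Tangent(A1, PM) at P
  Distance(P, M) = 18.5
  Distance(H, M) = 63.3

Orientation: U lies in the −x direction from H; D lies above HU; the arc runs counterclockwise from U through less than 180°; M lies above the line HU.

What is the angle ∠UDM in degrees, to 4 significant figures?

163.6°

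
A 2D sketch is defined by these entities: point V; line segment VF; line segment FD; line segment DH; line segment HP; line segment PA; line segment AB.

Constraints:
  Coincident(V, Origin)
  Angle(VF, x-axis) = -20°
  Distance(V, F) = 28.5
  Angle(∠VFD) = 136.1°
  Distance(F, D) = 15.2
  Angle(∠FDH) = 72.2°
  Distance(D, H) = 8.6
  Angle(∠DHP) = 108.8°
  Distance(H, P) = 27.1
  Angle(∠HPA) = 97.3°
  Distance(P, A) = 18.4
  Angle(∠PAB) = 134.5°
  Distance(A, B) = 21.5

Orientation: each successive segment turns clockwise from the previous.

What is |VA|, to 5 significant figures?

29.499

∠DHP = 108.8° gives HP at 117.10° from the x-axis; with |HP| = 27.1, P = (12.613, -0.51429). ∠HPA = 97.3° gives PA at 34.400° from the x-axis; with |PA| = 18.4, A = (27.795, 9.8811). Then |VA| = |A − V| = 29.499.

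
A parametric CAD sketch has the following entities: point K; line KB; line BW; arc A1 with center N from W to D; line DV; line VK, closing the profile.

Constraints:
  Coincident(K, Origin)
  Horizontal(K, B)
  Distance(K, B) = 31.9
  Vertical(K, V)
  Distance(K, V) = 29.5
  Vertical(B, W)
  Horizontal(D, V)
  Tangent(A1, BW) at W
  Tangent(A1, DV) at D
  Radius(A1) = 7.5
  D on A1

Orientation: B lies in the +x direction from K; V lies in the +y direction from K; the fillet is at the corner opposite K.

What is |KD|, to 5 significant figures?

38.283

K is at the origin; KB is horizontal with |KB| = 31.9 and B on the +x side, so B = (31.900, 0.0000). KV is vertical with |KV| = 29.5 and V on the +y side, so V = (0.0000, 29.500). The virtual corner opposite K is at (31.900, 29.500). Since A1 is tangent to BW there, NW ⟂ BW and since A1 is tangent to DV there, ND ⟂ DV, with radius 7.5, so the center N sits 7.5 in from both sides at N = (24.400, 22.000). That places the tangent points at W = (31.900, 22.000) on BW and D = (24.400, 29.500) on DV. Then |KD| = |D − K| = 38.283.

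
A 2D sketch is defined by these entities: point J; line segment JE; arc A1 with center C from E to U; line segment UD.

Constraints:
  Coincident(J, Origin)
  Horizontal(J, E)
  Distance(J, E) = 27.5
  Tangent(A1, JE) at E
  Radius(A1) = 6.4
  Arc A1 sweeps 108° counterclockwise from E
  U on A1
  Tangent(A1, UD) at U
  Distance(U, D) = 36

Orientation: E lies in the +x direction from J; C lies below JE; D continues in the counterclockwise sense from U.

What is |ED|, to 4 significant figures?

42.91

J is at the origin; J and E share the same y with |JE| = 27.5 and E on the +x side, so E = (27.50, 0.000). A1 meets JE tangentially, so CE is at right angles to JE, so C = E + (0, -6.4) = (27.50, -6.400). On A1, E sits at bearing 90° from C; a 108° counterclockwise sweep puts U at bearing 198°, so U = C + 6.4·(cos 198°, sin 198°) = (21.41, -8.378). Tangency of A1 to UD means the radius CU is perpendicular to UD, so UD runs along (−sin 198°, cos 198°); with |UD| = 36.0, D = (32.54, -42.62). Then |ED| = |D − E| = 42.91.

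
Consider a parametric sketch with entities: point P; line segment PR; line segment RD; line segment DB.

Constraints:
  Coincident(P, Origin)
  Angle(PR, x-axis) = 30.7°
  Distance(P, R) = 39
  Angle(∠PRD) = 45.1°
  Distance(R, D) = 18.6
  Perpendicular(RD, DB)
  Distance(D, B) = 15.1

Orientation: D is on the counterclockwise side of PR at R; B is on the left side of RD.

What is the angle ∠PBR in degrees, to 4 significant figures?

164.6°

P is at the origin; PR runs at 30.7° with length 39.0, so R = 39.0·(cos 30.7°, sin 30.7°) = (33.53, 19.91). ∠PRD = 45.1°, so RD runs at 30.7° + (180° − 45.1°) = 165.6° from the x-axis; with |RD| = 18.6, D = R + 18.6·(cos 165.6°, sin 165.6°) = (15.52, 24.54). RD ⟂ DB; with |DB| = 15.1 on the left of RD, B = D + 15.1·(-0.2487, -0.9686) = (11.76, 9.911). Then cos ∠PBR = BP·BR / (|BP||BR|), giving 164.6°.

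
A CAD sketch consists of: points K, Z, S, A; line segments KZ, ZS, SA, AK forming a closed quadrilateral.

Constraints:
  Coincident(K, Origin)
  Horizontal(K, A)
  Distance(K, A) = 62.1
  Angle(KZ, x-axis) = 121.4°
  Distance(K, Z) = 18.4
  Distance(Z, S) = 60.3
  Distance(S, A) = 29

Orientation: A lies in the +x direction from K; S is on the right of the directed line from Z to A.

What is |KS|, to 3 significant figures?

44.1

Checks: |ZS| = 60.30 ✓; |SA| = 29.00 ✓.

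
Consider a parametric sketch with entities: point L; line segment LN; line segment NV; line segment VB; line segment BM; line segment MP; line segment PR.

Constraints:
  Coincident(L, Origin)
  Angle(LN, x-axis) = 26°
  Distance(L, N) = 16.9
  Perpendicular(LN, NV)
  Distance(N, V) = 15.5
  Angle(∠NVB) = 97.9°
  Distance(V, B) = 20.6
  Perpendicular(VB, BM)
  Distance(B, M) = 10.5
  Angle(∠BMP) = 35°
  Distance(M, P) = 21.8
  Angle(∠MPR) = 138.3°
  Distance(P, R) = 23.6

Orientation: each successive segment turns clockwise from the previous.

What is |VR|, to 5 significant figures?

32.652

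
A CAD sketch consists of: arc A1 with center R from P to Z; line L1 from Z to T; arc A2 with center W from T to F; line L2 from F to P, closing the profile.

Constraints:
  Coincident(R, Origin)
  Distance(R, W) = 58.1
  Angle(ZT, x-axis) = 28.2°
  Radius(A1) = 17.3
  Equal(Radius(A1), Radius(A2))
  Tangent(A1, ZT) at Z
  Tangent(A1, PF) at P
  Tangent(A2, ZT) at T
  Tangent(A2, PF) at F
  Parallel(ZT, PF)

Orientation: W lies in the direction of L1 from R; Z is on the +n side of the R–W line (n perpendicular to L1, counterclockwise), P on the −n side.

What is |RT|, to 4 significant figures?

60.62

The slot axis is L1's direction at 28.2°, so u = (cos 28.2°, sin 28.2°) = (0.8813, 0.4726) and n = (−sin 28.2°, cos 28.2°) = (-0.4726, 0.8813). R is at the origin and W lies 58.1 along u from R, so W = 58.1·u = (51.20, 27.46). Tangency of A1 to both parallel lines with radius 17.3 puts Z and P at R ± 17.3·n: Z = (-8.175, 15.25), P = (8.175, -15.25). Equal radii place T and F the same way about W: T = W + 17.3·n = (43.03, 42.70), F = W − 17.3·n = (59.38, 12.21). Then |RT| = |T − R| = 60.62.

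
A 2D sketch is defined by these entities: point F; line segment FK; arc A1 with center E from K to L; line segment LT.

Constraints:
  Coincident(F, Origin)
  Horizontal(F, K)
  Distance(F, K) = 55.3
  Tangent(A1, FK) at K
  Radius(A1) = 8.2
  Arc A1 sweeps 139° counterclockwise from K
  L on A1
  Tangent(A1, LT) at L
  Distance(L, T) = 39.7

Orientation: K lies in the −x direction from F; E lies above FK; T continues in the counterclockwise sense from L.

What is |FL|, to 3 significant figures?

52.0

F is at the origin; FK is horizontal with |FK| = 55.3 and K on the −x side, so K = (-55.3, 0.00). Since A1 is tangent to FK there, EK ⟂ FK, so E = K + (0, 8.2) = (-55.3, 8.20). On A1, K sits at bearing -90° from E; a 139° counterclockwise sweep puts L at bearing 49°, so L = E + 8.2·(cos 49°, sin 49°) = (-49.9, 14.4). Then |FL| = |L − F| = 52.0.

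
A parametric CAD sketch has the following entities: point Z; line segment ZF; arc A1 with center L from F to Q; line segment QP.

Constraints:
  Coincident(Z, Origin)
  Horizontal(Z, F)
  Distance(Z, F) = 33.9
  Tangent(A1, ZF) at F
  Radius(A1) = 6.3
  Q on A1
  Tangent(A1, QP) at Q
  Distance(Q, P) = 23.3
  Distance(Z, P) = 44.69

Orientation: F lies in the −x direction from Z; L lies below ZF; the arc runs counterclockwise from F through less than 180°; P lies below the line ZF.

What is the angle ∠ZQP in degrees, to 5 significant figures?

83.795°

Checks: |LQ| = 6.300 ✓; ∠(LQ, QP) = 90.00° ✓; |QP| = 23.30 ✓; |ZP| = 44.69 ✓.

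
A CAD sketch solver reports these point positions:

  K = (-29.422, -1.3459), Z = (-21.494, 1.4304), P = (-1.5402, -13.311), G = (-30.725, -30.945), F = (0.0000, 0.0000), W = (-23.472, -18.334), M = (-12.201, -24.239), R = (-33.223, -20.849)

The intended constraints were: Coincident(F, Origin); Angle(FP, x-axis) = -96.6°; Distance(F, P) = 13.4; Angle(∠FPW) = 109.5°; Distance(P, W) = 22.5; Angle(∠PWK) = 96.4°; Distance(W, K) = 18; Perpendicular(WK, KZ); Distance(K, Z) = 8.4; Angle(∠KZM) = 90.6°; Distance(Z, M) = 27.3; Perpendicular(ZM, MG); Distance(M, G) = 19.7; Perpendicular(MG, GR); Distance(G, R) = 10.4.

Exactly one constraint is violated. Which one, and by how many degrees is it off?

Perpendicular(MG, GR) — off by 6.00°.

F = (0.00, 0.00) ✓; FP at -96.60° ✓; |FP| = 13.40 ✓; ∠FPW = 109.5° ✓; |PW| = 22.50 ✓; ∠PWK = 96.40° ✓; |WK| = 18.00 ✓; ∠(WK, KZ) = 90.00° ✓; |KZ| = 8.400 ✓; ∠KZM = 90.60° ✓; |ZM| = 27.30 ✓; ∠(ZM, MG) = 90.00° ✓; |MG| = 19.70 ✓; ∠(MG, GR) = 96.00° ✗; |GR| = 10.40 ✓.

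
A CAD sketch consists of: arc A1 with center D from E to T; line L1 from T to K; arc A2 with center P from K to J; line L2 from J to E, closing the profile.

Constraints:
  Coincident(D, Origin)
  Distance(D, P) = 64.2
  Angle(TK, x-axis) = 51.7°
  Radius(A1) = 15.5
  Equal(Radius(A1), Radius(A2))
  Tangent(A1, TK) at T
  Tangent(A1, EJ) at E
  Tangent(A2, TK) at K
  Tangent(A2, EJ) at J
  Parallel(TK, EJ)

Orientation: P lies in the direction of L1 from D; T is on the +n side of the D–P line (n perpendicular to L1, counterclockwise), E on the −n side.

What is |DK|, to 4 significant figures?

66.04

The slot axis is L1's direction at 51.7°, so u = (cos 51.7°, sin 51.7°) = (0.6198, 0.7848) and n = (−sin 51.7°, cos 51.7°) = (-0.7848, 0.6198). D is at the origin and P lies 64.2 along u from D, so P = 64.2·u = (39.79, 50.38). Tangency of A1 to both parallel lines with radius 15.5 puts T and E at D ± 15.5·n: T = (-12.16, 9.607), E = (12.16, -9.607). Equal radii place K and J the same way about P: K = P + 15.5·n = (27.63, 59.99), J = P − 15.5·n = (51.95, 40.78). Then |DK| = |K − D| = 66.04.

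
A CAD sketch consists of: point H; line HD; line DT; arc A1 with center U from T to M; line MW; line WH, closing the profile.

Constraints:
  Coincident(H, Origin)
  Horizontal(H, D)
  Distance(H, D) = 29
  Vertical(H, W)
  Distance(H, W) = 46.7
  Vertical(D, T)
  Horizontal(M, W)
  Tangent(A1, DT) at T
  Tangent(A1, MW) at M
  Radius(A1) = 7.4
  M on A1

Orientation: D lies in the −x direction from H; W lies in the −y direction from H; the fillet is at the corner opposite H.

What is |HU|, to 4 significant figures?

44.84

H is at the origin; HD is horizontal with |HD| = 29.0 and D on the −x side, so D = (-29.00, 0.000). HW is vertical with |HW| = 46.7 and W on the −y side, so W = (0.000, -46.70). The virtual corner opposite H is at (-29.00, -46.70). Tangency of A1 to DT means the radius UT is perpendicular to DT and A1 meets MW tangentially, so UM is at right angles to MW, with radius 7.4, so the center U sits 7.4 in from both sides at U = (-21.60, -39.30). Then |HU| = |U − H| = 44.84.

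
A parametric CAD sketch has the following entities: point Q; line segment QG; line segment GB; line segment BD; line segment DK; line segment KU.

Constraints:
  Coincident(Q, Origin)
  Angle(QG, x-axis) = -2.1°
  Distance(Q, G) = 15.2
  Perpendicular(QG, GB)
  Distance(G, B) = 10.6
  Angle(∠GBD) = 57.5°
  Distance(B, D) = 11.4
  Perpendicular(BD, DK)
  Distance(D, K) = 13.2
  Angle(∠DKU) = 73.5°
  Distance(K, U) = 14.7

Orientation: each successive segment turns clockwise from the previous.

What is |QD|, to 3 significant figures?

7.16

Q is at the origin; QG runs at -2.1° with length 15.2, so G = (15.2, -0.557). QG ⟂ GB, so GB runs at -92.1°; with |GB| = 10.6, B = (14.8, -11.1). ∠GBD = 57.5° gives BD at 145° from the x-axis; with |BD| = 11.4, D = (5.42, -4.68). Then |QD| = |D − Q| = 7.16.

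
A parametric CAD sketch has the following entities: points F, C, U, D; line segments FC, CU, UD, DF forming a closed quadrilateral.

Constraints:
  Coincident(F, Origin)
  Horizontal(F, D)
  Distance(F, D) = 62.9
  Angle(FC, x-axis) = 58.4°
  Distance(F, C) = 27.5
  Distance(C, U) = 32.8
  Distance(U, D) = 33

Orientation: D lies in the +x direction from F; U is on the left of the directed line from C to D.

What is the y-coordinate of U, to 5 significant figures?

28.788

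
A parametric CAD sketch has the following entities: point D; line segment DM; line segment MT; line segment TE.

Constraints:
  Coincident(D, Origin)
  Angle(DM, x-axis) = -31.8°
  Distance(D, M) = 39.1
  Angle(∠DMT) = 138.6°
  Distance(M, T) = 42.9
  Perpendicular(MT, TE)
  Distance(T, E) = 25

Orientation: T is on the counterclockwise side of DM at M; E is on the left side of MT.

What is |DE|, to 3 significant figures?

72.2

∠DMT = 138.6°, so MT runs at -31.8° + (180° − 138.6°) = 9.60° from the x-axis; with |MT| = 42.9, T = M + 42.9·(cos 9.60°, sin 9.60°) = (75.5, -13.4). The perpendicularity gives TE at right angles to MT; with |TE| = 25.0 on the left of MT, E = T + 25.0·(-0.167, 0.986) = (71.4, 11.2). Then |DE| = |E − D| = 72.2.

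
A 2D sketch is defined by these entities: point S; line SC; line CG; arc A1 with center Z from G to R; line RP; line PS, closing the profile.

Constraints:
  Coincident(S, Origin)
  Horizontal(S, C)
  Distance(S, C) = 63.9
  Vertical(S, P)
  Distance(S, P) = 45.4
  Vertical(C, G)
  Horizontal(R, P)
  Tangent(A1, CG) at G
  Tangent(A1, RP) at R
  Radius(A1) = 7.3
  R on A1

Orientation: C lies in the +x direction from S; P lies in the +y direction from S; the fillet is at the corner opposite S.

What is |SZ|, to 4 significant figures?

68.23

SP is vertical with |SP| = 45.4 and P on the +y side, so P = (0.000, 45.40). The virtual corner opposite S is at (63.90, 45.40). Since A1 is tangent to CG there, ZG ⟂ CG and since A1 is tangent to RP there, ZR ⟂ RP, with radius 7.3, so the center Z sits 7.3 in from both sides at Z = (56.60, 38.10). Then |SZ| = |Z − S| = 68.23.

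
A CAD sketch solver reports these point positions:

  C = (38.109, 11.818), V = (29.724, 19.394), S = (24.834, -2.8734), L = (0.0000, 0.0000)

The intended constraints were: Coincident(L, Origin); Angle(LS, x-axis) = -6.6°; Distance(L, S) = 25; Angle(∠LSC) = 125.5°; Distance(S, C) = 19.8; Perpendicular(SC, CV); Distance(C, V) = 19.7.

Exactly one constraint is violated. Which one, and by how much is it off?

Distance(C, V) = 19.7 — off by 8.40.

L = (0.00, 0.00) ✓; LS at -6.600° ✓; |LS| = 25.00 ✓; ∠LSC = 125.5° ✓; |SC| = 19.80 ✓; ∠(SC, CV) = 90.00° ✓; |CV| = 11.30 ✗.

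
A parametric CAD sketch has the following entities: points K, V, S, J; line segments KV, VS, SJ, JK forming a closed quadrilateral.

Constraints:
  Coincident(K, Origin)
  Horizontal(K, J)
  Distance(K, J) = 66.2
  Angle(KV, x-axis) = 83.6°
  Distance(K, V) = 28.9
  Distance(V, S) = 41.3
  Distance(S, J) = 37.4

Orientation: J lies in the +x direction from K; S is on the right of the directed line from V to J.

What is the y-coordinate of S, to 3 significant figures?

-3.57

K is at the origin; KJ is horizontal with |KJ| = 66.2 and J in +x, so J = (66.2, 0). KV runs at 83.6° with |KV| = 28.9, so V = (3.22, 28.7). S is determined by |VS| = 41.3 and |SJ| = 37.4 together: it lies at the intersection of circle(V, 41.3) and circle(J, 37.4). With |VJ| = 69.2, the foot of the radical line on VJ is 36.8 from V and the perpendicular offset is √(41.3² − 36.8²) = 18.7. Taking the right-of-VJ solution: S = (29.0, -3.57).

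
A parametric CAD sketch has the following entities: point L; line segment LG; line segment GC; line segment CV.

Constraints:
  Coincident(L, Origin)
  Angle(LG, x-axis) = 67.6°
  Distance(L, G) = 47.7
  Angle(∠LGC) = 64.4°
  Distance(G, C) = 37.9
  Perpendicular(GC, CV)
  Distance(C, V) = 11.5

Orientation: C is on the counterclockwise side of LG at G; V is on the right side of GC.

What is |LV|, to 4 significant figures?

57.19

L is at the origin; LG runs at 67.6° with length 47.7, so G = 47.7·(cos 67.6°, sin 67.6°) = (18.18, 44.10). ∠LGC = 64.4°, so GC runs at 67.6° + (180° − 64.4°) = 183.2° from the x-axis; with |GC| = 37.9, C = G + 37.9·(cos 183.2°, sin 183.2°) = (-19.66, 41.99). The perpendicularity gives CV at right angles to GC; with |CV| = 11.5 on the right of GC, V = C + 11.5·(-0.05582, 0.9984) = (-20.31, 53.47). Then |LV| = |V − L| = 57.19.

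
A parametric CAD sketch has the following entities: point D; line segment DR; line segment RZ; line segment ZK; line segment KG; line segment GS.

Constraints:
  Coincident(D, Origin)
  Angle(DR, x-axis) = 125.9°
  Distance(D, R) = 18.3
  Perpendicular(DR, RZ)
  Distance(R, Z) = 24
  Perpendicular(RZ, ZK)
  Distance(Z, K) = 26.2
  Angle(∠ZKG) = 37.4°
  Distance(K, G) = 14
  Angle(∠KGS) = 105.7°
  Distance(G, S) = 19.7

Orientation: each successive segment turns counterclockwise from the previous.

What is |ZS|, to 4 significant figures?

3.393

D is at the origin; DR runs at 125.9° with length 18.3, so R = (-10.73, 14.82). The perpendicularity gives RZ at right angles to DR, so RZ runs at -144.1°; with |RZ| = 24.0, Z = (-30.17, 0.7508). The perpendicularity gives ZK at right angles to RZ, so ZK runs at -54.10°; with |ZK| = 26.2, K = (-14.81, -20.47). ∠ZKG = 37.4° gives KG at 88.50° from the x-axis; with |KG| = 14.0, G = (-14.44, -6.477). ∠KGS = 105.7° gives GS at 162.8° from the x-axis; with |GS| = 19.7, S = (-33.26, -0.6516). Then |ZS| = |S − Z| = 3.393.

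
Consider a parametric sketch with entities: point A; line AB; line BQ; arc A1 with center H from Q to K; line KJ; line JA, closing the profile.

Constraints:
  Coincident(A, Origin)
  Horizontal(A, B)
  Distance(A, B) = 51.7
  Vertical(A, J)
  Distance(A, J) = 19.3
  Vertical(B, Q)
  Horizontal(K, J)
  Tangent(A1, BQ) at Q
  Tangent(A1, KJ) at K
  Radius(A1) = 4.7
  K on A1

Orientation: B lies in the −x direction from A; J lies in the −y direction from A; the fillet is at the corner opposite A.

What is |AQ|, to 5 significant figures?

53.722

A is at the origin; AB is horizontal with |AB| = 51.7 and B on the −x side, so B = (-51.700, 0.0000). AJ is vertical with |AJ| = 19.3 and J on the −y side, so J = (0.0000, -19.300). The virtual corner opposite A is at (-51.700, -19.300). The tangent condition forces HQ to be normal to BQ and A1 meets KJ tangentially, so HK is at right angles to KJ, with radius 4.7, so the center H sits 4.7 in from both sides at H = (-47.000, -14.600). That places the tangent points at Q = (-51.700, -14.600) on BQ and K = (-47.000, -19.300) on KJ. Then |AQ| = |Q − A| = 53.722.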